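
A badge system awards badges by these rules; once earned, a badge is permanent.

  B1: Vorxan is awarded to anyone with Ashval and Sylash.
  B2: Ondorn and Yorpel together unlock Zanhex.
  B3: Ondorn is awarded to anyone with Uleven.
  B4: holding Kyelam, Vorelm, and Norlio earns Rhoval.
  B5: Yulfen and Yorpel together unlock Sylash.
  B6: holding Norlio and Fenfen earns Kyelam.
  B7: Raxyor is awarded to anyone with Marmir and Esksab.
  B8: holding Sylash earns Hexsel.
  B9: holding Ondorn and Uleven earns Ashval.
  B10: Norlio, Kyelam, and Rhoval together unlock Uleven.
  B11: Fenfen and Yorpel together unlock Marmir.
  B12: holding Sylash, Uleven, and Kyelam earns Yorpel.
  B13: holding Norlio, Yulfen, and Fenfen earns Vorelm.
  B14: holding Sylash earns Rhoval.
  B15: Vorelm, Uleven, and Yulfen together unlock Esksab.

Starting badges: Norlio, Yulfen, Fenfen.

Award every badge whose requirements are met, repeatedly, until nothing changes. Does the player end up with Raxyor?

Raxyor would need Marmir and Esksab (B7), but Marmir is never earned.

No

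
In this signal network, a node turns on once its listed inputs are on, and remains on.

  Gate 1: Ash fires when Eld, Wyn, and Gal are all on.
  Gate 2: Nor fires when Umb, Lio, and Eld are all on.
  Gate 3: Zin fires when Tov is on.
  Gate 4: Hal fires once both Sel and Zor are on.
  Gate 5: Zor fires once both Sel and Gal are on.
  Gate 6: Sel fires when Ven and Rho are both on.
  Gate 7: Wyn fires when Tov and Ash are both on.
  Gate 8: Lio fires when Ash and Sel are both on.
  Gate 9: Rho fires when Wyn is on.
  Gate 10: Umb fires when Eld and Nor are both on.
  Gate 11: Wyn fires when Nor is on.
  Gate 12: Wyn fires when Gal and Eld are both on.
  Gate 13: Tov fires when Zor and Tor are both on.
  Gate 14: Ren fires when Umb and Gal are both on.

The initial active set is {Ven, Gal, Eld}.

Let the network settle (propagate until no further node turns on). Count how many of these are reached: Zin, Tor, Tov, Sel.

1

Gate 12: Gal and Eld on → Wyn on.
Gate 9: Wyn on → Rho on.
Ven and Rho are on, so Sel fires (Gate 6).
Zin would need Tov (Gate 3), but Tov never turns on.
No rule produces Tor, and it is not given.
Tov would need Zor and Tor (Gate 13), but Tor never turns on.
Sel: reached.
Reached: Sel — 1 of the 4.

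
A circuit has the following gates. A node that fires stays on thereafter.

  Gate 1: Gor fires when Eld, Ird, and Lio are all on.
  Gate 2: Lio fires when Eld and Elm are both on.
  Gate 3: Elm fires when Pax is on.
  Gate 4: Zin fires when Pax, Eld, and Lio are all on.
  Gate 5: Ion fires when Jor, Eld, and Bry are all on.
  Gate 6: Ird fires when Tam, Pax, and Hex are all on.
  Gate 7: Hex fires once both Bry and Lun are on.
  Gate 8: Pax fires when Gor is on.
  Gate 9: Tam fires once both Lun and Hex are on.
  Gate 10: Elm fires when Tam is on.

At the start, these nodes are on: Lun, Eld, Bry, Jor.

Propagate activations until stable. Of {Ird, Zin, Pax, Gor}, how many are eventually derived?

Ird would need Tam, Pax, and Hex (Gate 6), but Pax never turns on.
Zin would need Pax, Eld, and Lio (Gate 4), but Pax never turns on.
Pax would need Gor (Gate 8), but Gor never turns on.
Gor would need Eld, Ird, and Lio (Gate 1), but Ird never turns on.
None of the 4 are reached.

0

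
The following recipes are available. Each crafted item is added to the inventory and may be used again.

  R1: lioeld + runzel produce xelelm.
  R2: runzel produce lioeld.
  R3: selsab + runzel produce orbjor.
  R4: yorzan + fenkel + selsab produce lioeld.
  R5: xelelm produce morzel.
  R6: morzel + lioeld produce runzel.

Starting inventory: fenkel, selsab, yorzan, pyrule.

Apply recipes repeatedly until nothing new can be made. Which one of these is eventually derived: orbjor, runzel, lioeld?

yorzan + fenkel + selsab → lioeld (R4).
runzel would need morzel and lioeld (R6), but morzel is never obtained. orbjor would need selsab and runzel (R3), but runzel is never obtained.

lioeld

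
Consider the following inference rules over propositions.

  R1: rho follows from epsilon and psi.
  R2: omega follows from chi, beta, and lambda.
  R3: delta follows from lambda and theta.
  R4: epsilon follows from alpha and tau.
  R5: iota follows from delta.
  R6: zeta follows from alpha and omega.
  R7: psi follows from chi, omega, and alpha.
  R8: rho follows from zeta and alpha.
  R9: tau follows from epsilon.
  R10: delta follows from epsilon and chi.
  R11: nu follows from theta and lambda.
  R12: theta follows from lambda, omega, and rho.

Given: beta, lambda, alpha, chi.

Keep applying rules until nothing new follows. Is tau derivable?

tau would need epsilon (R9), but epsilon is never established.

No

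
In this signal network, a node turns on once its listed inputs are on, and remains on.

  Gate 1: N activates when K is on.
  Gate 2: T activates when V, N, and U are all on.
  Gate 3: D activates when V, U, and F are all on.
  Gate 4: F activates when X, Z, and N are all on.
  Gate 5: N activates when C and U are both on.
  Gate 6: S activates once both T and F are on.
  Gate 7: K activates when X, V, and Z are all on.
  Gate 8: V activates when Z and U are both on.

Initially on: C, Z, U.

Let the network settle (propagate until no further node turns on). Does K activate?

K would need X, V, and Z (Gate 7), but X never turns on.

No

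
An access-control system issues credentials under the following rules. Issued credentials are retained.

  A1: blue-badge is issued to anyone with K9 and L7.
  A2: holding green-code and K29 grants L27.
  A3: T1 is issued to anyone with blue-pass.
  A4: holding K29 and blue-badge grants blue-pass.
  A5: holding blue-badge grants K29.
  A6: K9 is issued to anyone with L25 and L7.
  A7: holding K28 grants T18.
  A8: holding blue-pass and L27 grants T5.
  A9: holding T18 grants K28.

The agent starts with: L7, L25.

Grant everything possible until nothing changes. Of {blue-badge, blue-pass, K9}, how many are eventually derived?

Holding L25 and L7 grants K9 (A6).
Holding K9 and L7 grants blue-badge (A1).
Holding blue-badge grants K29 (A5).
Holding K29 and blue-badge grants blue-pass (A4).
blue-badge: reached.
blue-pass: reached.
K9: reached.
All 3 are reached.

3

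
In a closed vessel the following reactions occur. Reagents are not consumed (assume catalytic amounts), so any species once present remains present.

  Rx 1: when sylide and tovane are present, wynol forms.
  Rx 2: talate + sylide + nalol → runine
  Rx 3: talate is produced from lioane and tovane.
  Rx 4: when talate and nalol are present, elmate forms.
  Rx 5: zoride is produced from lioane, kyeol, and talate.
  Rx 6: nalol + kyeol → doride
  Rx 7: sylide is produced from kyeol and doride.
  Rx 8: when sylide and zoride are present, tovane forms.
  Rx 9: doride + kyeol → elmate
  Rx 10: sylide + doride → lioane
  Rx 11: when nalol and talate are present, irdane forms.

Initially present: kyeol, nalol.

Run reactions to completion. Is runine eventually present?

No

runine would need talate, sylide, and nalol (Rx 2), but talate never forms.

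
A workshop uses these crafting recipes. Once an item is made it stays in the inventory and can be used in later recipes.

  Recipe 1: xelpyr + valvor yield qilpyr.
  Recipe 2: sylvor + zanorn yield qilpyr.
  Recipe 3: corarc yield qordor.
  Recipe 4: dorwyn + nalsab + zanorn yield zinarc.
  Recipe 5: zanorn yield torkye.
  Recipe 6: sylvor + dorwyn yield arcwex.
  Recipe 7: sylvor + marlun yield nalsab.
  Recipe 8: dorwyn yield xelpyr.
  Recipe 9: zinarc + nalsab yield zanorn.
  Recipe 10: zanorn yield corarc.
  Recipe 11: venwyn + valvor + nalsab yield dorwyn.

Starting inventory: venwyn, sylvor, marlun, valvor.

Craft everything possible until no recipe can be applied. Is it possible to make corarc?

No

corarc would need zanorn (Recipe 10), but zanorn is never obtained.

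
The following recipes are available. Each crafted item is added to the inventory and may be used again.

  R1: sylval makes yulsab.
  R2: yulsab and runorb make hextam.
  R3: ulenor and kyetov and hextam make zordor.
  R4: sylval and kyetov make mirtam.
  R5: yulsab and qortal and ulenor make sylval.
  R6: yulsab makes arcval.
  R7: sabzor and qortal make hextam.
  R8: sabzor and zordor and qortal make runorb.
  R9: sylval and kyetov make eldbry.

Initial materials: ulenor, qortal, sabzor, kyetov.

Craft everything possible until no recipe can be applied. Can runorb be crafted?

sabzor and qortal → hextam (R7).
ulenor and kyetov and hextam → zordor (R3).
sabzor and zordor and qortal → runorb (R8).

Yes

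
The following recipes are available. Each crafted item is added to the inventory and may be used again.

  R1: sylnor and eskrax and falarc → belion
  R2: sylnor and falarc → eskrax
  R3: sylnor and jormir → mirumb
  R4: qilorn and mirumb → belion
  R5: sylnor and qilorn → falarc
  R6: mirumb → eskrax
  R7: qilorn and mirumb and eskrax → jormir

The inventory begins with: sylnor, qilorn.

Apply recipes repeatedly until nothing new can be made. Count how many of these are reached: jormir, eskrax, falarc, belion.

3

Using R5, sylnor and qilorn make falarc.
Using R2, sylnor and falarc make eskrax.
Using R1, sylnor, eskrax, and falarc make belion.
jormir would need qilorn, mirumb, and eskrax (R7), but mirumb is never obtained.
eskrax: reached.
falarc: reached.
belion: reached.
Reached: eskrax, falarc, and belion — 3 of the 4.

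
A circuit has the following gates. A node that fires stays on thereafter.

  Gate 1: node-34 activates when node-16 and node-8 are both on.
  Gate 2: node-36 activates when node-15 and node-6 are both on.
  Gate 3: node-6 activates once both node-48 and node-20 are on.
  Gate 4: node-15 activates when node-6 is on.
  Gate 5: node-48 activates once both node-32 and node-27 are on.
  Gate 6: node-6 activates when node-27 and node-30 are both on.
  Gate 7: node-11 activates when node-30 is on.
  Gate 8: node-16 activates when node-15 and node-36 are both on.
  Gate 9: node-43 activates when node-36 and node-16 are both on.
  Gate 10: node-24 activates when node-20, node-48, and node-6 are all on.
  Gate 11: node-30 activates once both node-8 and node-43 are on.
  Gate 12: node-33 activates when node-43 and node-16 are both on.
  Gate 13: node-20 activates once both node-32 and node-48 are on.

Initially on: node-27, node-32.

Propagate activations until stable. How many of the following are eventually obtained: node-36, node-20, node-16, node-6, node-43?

5

Gate 5: node-32 and node-27 on → node-48 on.
node-32 and node-48 are on, so node-20 activates (Gate 13).
node-48 and node-20 are on, so node-6 activates (Gate 3).
Gate 4: node-6 on → node-15 on.
node-15 and node-6 are on, so node-36 activates (Gate 2).
Gate 8: node-15 and node-36 on → node-16 on.
node-36 and node-16 are on, so node-43 activates (Gate 9).
node-36: reached.
node-20: reached.
node-16: reached.
node-6: reached.
node-43: reached.
All 5 are reached.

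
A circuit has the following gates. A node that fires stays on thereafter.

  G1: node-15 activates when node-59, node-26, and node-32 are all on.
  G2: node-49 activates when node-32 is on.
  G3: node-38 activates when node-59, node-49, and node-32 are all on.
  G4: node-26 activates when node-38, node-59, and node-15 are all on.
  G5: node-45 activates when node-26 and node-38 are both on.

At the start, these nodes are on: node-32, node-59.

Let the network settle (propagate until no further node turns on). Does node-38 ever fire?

Yes

node-32 is on, so node-49 activates (G2).
node-59, node-49, and node-32 are on, so node-38 activates (G3).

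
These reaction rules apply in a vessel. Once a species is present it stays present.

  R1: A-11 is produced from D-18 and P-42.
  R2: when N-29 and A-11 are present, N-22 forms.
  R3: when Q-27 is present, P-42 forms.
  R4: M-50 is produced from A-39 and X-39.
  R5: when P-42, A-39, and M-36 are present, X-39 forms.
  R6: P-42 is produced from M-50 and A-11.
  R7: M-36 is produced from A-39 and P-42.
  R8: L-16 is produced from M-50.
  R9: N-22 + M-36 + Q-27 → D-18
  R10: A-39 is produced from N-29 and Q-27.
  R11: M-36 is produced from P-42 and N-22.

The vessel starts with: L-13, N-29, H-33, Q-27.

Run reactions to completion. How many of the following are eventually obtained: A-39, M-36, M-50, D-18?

N-29 and Q-27 present → A-39 forms (R10).
Q-27 present → P-42 forms (R3).
A-39 and P-42 present → M-36 forms (R7).
P-42, A-39, and M-36 present → X-39 forms (R5).
A-39 and X-39 present → M-50 forms (R4).
A-39: reached.
M-36: reached.
M-50: reached.
D-18 would need N-22, M-36, and Q-27 (R9), but N-22 never forms.
Reached: A-39, M-36, and M-50 — 3 of the 4.

3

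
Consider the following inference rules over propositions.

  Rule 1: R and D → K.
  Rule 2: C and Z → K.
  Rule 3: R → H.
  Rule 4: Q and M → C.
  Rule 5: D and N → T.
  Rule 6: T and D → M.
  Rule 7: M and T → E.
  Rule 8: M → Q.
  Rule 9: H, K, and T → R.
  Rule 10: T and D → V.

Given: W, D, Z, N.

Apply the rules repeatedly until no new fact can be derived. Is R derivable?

No

R would need H, K, and T (Rule 9), but H is never established.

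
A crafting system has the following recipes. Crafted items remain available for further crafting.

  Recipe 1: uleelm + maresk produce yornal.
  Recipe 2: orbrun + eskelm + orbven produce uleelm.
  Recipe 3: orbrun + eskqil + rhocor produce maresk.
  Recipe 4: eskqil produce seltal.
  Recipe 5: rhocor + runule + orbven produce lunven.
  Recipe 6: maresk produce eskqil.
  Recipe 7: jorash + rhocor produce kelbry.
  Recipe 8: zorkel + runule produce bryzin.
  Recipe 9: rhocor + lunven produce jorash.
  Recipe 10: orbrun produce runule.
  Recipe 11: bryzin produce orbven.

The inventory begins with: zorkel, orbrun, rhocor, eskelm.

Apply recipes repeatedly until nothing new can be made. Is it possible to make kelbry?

Yes

Using Recipe 10, orbrun makes runule.
zorkel + runule → bryzin (Recipe 8).
bryzin → orbven (Recipe 11).
Using Recipe 5, rhocor, runule, and orbven make lunven.
Using Recipe 9, rhocor and lunven make jorash.
jorash + rhocor → kelbry (Recipe 7).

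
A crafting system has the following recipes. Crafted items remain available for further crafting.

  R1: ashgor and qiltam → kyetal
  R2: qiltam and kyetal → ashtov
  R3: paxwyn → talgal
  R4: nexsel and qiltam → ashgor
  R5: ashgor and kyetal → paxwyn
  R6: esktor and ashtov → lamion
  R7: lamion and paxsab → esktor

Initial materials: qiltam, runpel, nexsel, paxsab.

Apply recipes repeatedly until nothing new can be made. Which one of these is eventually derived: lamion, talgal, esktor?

talgal

nexsel and qiltam → ashgor (R4).
Using R1, ashgor and qiltam make kyetal.
Using R5, ashgor and kyetal make paxwyn.
Using R3, paxwyn makes talgal.
esktor would need lamion and paxsab (R7), but lamion is never obtained. lamion would need esktor and ashtov (R6), but esktor is never obtained.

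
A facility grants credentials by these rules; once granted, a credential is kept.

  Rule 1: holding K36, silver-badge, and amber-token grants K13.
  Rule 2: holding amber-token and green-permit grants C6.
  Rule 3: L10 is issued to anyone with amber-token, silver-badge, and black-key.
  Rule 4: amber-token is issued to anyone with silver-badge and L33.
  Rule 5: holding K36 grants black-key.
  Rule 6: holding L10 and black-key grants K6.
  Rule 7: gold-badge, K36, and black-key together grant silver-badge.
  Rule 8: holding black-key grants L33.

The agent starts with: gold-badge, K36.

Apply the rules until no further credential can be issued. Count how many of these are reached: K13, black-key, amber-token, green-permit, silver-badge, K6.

5

Holding K36 grants black-key (Rule 5).
Holding gold-badge, K36, and black-key grants silver-badge (Rule 7).
Holding black-key grants L33 (Rule 8).
Holding silver-badge and L33 grants amber-token (Rule 4).
Holding amber-token, silver-badge, and black-key grants L10 (Rule 3).
Holding K36, silver-badge, and amber-token grants K13 (Rule 1).
Holding L10 and black-key grants K6 (Rule 6).
K13: reached.
black-key: reached.
amber-token: reached.
No rule produces green-permit, and it is not given.
silver-badge: reached.
K6: reached.
Reached: K13, black-key, amber-token, silver-badge, and K6 — 5 of the 6.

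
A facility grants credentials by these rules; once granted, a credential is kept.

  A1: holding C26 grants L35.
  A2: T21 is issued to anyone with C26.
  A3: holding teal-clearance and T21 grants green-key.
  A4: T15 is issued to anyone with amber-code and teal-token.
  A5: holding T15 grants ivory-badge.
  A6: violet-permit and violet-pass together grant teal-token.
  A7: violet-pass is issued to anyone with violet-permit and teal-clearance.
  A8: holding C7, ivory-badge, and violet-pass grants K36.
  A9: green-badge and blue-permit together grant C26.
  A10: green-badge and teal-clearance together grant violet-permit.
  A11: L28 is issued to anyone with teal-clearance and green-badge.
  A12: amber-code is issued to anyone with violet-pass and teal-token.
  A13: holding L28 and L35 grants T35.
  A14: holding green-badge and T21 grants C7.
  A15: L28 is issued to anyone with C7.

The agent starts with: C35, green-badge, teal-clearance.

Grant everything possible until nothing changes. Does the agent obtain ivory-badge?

Holding green-badge and teal-clearance grants violet-permit (A10).
Holding violet-permit and teal-clearance grants violet-pass (A7).
Holding violet-permit and violet-pass grants teal-token (A6).
Holding violet-pass and teal-token grants amber-code (A12).
Holding amber-code and teal-token grants T15 (A4).
Holding T15 grants ivory-badge (A5).

Yes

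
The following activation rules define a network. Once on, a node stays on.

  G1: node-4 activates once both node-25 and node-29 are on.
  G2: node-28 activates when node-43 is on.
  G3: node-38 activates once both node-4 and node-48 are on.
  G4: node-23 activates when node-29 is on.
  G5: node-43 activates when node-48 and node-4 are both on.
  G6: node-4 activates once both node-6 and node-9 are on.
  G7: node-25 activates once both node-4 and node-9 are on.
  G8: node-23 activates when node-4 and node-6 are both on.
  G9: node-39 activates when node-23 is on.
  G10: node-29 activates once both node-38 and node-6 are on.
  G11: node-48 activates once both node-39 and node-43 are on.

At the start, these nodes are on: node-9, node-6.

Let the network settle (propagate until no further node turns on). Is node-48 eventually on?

No

node-48 would need node-39 and node-43 (G11), but node-43 never turns on.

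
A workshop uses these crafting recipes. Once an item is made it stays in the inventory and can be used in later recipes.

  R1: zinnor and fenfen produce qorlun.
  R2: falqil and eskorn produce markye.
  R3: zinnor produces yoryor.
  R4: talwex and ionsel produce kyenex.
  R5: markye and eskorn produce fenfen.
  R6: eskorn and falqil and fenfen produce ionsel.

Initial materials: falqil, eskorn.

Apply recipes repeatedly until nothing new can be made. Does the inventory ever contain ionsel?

Using R2, falqil and eskorn make markye.
markye and eskorn → fenfen (R5).
eskorn and falqil and fenfen → ionsel (R6).

Yes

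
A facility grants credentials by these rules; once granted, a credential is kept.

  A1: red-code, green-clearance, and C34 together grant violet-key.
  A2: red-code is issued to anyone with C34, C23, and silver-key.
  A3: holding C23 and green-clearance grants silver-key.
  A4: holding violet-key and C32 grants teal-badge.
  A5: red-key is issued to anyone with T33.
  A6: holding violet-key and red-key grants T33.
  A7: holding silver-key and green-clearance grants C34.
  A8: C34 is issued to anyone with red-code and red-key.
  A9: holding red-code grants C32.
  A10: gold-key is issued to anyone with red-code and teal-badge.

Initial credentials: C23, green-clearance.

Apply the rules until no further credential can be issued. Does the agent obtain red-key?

red-key would need T33 (A5), but T33 is never granted.

No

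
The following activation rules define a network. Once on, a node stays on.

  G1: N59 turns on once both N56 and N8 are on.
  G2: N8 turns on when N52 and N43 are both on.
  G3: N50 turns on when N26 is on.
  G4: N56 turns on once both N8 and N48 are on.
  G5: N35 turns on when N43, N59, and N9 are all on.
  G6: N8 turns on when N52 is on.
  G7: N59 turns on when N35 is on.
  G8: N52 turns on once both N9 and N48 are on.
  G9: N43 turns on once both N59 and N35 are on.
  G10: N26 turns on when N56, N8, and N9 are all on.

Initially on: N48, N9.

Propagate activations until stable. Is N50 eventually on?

G8: N9 and N48 on → N52 on.
G6: N52 on → N8 on.
G4: N8 and N48 on → N56 on.
G10: N56, N8, and N9 on → N26 on.
N26 is on, so N50 turns on (G3).

Yes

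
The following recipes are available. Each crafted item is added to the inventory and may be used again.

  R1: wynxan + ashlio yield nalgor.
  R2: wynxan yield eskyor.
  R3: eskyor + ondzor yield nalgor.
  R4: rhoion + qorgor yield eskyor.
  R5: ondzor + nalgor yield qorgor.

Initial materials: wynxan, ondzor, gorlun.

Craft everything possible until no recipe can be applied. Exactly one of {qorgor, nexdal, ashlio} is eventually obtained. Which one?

wynxan → eskyor (R2).
eskyor + ondzor → nalgor (R3).
Using R5, ondzor and nalgor make qorgor.
No rule produces nexdal, and it is not given. No rule produces ashlio, and it is not given.

qorgor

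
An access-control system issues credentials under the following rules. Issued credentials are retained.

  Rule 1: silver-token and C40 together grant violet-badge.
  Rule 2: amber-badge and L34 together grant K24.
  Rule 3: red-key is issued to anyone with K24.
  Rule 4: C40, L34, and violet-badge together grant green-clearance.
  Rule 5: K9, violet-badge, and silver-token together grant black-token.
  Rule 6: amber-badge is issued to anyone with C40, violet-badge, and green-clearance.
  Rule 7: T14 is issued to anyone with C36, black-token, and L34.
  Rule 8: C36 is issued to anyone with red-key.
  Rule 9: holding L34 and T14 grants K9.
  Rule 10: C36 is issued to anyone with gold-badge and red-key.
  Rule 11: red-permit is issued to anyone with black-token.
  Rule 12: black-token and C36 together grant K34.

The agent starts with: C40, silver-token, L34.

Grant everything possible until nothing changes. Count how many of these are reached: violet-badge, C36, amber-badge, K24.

4

Holding silver-token and C40 grants violet-badge (Rule 1).
Holding C40, L34, and violet-badge grants green-clearance (Rule 4).
Holding C40, violet-badge, and green-clearance grants amber-badge (Rule 6).
Holding amber-badge and L34 grants K24 (Rule 2).
Holding K24 grants red-key (Rule 3).
Holding red-key grants C36 (Rule 8).
violet-badge: reached.
C36: reached.
amber-badge: reached.
K24: reached.
All 4 are reached.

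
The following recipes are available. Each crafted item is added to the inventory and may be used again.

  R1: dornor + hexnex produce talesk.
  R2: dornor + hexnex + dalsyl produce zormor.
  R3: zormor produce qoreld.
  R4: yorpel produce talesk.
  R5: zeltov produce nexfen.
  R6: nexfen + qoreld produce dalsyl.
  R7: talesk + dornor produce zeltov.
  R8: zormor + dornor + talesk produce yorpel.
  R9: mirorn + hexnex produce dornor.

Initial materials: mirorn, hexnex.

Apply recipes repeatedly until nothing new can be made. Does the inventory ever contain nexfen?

Yes

Using R9, mirorn and hexnex make dornor.
Using R1, dornor and hexnex make talesk.
talesk + dornor → zeltov (R7).
zeltov → nexfen (R5).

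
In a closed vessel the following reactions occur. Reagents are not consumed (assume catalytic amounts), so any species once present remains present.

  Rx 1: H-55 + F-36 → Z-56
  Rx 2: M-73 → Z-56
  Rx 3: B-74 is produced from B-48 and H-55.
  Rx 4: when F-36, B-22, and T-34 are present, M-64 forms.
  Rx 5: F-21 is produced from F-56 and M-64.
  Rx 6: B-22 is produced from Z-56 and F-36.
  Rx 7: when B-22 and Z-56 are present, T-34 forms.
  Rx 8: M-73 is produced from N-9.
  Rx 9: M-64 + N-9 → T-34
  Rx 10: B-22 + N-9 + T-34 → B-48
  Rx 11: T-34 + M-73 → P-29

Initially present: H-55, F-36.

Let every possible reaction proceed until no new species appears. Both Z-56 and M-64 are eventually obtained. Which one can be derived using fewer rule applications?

Z-56

Z-56: H-55 and F-36 present → Z-56 forms (Rx 1). [1 rule application]
M-64: H-55 and F-36 present → Z-56 forms (Rx 1). Z-56 and F-36 present → B-22 forms (Rx 6). B-22 and Z-56 present → T-34 forms (Rx 7). F-36, B-22, and T-34 present → M-64 forms (Rx 4). [4 rule applications]
Z-56 needs fewer.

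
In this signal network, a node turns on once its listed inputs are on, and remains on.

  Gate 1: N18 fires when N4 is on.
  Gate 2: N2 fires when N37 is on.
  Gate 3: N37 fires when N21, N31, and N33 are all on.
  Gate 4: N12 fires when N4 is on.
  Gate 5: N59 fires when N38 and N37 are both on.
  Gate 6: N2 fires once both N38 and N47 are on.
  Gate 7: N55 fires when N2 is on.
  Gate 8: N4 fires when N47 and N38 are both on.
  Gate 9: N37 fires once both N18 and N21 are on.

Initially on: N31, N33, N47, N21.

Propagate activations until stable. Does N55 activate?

N21, N31, and N33 are on, so N37 fires (Gate 3).
Gate 2: N37 on → N2 on.
Gate 7: N2 on → N55 on.

Yes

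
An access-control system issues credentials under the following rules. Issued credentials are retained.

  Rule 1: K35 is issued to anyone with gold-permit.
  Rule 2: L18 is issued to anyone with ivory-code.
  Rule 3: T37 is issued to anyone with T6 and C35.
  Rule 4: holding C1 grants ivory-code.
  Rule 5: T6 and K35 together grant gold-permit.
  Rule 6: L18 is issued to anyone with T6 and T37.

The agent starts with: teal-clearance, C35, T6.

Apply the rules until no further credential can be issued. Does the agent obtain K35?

K35 would need gold-permit (Rule 1), but gold-permit is never granted.

No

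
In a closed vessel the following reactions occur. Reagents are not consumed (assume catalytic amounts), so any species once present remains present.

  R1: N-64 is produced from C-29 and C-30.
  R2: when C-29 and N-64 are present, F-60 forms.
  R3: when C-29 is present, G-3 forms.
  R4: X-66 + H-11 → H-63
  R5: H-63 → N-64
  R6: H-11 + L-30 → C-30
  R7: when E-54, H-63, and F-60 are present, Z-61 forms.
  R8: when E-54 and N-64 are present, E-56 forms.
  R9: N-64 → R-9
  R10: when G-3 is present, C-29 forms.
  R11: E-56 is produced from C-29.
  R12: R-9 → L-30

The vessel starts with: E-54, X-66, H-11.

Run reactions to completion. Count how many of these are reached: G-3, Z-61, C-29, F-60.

G-3 would need C-29 (R3), but C-29 never forms.
Z-61 would need E-54, H-63, and F-60 (R7), but F-60 never forms.
C-29 would need G-3 (R10), but G-3 never forms.
F-60 would need C-29 and N-64 (R2), but C-29 never forms.
None of the 4 are reached.

0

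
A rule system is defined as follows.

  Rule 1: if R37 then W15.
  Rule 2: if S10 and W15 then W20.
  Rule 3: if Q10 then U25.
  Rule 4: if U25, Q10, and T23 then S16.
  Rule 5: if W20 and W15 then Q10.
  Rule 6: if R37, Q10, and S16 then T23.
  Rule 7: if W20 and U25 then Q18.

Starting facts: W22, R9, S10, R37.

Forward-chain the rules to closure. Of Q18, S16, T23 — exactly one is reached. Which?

R37 holds, so W15 follows (Rule 1).
From S10 and W15, Rule 2 gives W20.
W20 and W15 hold, so Q10 follows (Rule 5).
Q10 holds, so U25 follows (Rule 3).
From W20 and U25, Rule 7 gives Q18.
T23 would need R37, Q10, and S16 (Rule 6), but S16 is never established. S16 would need U25, Q10, and T23 (Rule 4), but T23 is never established.

Q18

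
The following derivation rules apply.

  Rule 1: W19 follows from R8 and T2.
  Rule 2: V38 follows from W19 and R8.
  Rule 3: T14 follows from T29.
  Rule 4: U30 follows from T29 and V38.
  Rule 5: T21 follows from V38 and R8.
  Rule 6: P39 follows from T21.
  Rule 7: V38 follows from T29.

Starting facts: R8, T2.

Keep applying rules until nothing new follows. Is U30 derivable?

U30 would need T29 and V38 (Rule 4), but T29 is never established.

No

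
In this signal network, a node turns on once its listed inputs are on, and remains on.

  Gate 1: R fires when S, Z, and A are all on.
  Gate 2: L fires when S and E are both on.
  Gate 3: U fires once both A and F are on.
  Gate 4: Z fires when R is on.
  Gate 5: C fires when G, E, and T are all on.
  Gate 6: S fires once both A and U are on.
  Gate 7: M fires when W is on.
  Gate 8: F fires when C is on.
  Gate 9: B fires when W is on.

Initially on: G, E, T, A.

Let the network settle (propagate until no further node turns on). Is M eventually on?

No

M would need W (Gate 7), but W never turns on.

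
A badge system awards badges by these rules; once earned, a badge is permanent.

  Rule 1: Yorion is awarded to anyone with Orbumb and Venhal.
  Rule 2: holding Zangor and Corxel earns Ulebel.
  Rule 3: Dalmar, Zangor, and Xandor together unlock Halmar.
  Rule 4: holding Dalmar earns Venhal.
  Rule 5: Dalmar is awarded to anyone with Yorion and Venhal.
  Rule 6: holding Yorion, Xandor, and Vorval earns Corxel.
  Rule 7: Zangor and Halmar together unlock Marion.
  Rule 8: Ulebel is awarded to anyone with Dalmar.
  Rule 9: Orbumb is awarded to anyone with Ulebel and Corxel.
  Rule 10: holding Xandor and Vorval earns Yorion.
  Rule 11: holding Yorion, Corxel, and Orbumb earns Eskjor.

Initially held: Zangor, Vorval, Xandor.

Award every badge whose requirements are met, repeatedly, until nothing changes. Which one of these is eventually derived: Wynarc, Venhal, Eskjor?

With Xandor and Vorval, Yorion is earned (Rule 10).
With Yorion, Xandor, and Vorval, Corxel is earned (Rule 6).
With Zangor and Corxel, Ulebel is earned (Rule 2).
With Ulebel and Corxel, Orbumb is earned (Rule 9).
With Yorion, Corxel, and Orbumb, Eskjor is earned (Rule 11).
Venhal would need Dalmar (Rule 4), but Dalmar is never earned. No rule produces Wynarc, and it is not given.

Eskjor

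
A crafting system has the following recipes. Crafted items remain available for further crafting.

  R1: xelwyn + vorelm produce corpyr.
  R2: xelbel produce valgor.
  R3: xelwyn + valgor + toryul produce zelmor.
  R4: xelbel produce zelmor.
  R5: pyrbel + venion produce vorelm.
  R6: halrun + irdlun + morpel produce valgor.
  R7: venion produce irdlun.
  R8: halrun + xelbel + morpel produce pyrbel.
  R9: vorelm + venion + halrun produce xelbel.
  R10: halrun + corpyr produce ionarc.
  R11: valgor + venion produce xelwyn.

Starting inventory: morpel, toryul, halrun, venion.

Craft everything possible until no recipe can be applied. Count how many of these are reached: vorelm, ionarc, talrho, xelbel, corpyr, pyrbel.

vorelm would need pyrbel and venion (R5), but pyrbel is never obtained.
ionarc would need halrun and corpyr (R10), but corpyr is never obtained.
No rule produces talrho, and it is not given.
xelbel would need vorelm, venion, and halrun (R9), but vorelm is never obtained.
corpyr would need xelwyn and vorelm (R1), but vorelm is never obtained.
pyrbel would need halrun, xelbel, and morpel (R8), but xelbel is never obtained.
None of the 6 are reached.

0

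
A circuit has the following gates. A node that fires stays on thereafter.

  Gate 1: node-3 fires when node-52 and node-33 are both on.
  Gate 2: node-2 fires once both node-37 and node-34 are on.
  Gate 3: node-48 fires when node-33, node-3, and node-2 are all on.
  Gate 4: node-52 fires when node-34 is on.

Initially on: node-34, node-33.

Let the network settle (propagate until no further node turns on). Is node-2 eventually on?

No

node-2 would need node-37 and node-34 (Gate 2), but node-37 never turns on.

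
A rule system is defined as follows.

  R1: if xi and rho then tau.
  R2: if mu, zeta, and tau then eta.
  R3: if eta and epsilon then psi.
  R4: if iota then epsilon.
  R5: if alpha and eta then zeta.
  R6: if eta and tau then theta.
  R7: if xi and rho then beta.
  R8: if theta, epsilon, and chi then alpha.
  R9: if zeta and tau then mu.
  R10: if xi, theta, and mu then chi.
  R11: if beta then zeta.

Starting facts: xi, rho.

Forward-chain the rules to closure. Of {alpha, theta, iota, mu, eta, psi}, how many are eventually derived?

3

xi and rho hold, so tau follows (R1).
xi and rho hold, so beta follows (R7).
From beta, R11 gives zeta.
zeta and tau hold, so mu follows (R9).
From mu, zeta, and tau, R2 gives eta.
eta and tau hold, so theta follows (R6).
alpha would need theta, epsilon, and chi (R8), but epsilon is never established.
theta: reached.
No rule produces iota, and it is not given.
mu: reached.
eta: reached.
psi would need eta and epsilon (R3), but epsilon is never established.
Reached: theta, mu, and eta — 3 of the 6.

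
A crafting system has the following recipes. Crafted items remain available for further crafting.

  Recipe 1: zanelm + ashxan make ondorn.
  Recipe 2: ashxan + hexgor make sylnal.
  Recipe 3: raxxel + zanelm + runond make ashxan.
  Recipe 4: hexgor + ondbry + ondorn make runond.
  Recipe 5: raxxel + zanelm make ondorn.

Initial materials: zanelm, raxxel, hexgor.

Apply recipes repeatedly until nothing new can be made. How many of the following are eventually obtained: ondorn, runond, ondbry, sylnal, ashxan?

Using Recipe 5, raxxel and zanelm make ondorn.
ondorn: reached.
runond would need hexgor, ondbry, and ondorn (Recipe 4), but ondbry is never obtained.
No rule produces ondbry, and it is not given.
sylnal would need ashxan and hexgor (Recipe 2), but ashxan is never obtained.
ashxan would need raxxel, zanelm, and runond (Recipe 3), but runond is never obtained.
Reached: ondorn — 1 of the 5.

1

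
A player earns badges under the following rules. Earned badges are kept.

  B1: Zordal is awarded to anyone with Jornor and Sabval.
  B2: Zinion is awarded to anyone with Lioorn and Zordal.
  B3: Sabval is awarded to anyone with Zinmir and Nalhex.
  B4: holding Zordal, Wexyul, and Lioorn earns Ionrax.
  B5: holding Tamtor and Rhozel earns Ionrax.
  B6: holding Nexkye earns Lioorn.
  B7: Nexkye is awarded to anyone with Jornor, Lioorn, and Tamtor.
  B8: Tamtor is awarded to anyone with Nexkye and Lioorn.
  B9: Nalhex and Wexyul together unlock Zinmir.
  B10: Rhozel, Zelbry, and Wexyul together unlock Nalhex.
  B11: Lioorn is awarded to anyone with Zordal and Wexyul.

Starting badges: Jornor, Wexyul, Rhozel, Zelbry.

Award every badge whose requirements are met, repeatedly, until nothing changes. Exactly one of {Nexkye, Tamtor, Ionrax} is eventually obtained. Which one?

Ionrax

With Rhozel, Zelbry, and Wexyul, Nalhex is earned (B10).
With Nalhex and Wexyul, Zinmir is earned (B9).
With Zinmir and Nalhex, Sabval is earned (B3).
With Jornor and Sabval, Zordal is earned (B1).
With Zordal and Wexyul, Lioorn is earned (B11).
With Zordal, Wexyul, and Lioorn, Ionrax is earned (B4).
Nexkye would need Jornor, Lioorn, and Tamtor (B7), but Tamtor is never earned. Tamtor would need Nexkye and Lioorn (B8), but Nexkye is never earned.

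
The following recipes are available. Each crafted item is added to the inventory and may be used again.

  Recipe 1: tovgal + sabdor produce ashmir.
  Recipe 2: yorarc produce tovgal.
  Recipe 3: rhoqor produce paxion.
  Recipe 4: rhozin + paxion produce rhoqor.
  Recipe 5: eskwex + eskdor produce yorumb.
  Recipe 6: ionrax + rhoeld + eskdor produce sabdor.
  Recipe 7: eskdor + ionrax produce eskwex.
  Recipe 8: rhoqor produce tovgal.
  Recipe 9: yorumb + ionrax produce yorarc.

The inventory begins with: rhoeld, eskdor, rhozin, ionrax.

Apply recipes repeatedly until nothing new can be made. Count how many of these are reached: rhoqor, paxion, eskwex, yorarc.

eskdor + ionrax → eskwex (Recipe 7).
eskwex + eskdor → yorumb (Recipe 5).
yorumb + ionrax → yorarc (Recipe 9).
rhoqor would need rhozin and paxion (Recipe 4), but paxion is never obtained.
paxion would need rhoqor (Recipe 3), but rhoqor is never obtained.
eskwex: reached.
yorarc: reached.
Reached: eskwex and yorarc — 2 of the 4.

2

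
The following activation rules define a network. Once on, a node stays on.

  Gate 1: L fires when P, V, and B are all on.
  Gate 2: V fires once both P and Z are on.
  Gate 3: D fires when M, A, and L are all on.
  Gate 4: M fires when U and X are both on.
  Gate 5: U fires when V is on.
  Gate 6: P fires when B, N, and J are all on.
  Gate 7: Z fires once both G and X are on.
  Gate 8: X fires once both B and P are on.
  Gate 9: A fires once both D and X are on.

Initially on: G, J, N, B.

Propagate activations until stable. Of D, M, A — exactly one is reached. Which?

M

Gate 6: B, N, and J on → P on.
Gate 8: B and P on → X on.
G and X are on, so Z fires (Gate 7).
P and Z are on, so V fires (Gate 2).
Gate 5: V on → U on.
Gate 4: U and X on → M on.
A would need D and X (Gate 9), but D never turns on. D would need M, A, and L (Gate 3), but A never turns on.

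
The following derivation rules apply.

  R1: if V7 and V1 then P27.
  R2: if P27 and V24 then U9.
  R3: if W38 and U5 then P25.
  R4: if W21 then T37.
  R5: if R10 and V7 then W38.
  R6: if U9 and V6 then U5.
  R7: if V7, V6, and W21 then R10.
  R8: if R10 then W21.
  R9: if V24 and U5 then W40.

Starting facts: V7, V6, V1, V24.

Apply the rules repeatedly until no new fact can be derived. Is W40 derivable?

Yes

V7 and V1 hold, so P27 follows (R1).
From P27 and V24, R2 gives U9.
From U9 and V6, R6 gives U5.
From V24 and U5, R9 gives W40.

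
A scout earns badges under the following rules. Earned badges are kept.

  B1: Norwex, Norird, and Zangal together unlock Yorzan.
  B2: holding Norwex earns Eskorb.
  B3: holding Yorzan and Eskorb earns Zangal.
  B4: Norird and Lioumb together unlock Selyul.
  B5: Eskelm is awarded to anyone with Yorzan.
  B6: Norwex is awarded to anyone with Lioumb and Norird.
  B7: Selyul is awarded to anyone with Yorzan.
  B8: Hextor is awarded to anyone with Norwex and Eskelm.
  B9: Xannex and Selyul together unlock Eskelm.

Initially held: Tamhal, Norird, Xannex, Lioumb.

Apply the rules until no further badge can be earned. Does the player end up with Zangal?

No

Zangal would need Yorzan and Eskorb (B3), but Yorzan is never earned.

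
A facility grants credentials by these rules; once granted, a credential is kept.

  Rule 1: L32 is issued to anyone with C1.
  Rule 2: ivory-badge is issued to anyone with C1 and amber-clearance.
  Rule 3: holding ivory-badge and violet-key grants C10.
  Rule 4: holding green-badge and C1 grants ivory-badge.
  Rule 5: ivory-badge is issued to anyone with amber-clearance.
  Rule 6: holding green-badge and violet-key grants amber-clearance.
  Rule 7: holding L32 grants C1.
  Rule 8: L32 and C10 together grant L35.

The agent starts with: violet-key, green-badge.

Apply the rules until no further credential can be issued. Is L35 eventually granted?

No

L35 would need L32 and C10 (Rule 8), but L32 is never granted.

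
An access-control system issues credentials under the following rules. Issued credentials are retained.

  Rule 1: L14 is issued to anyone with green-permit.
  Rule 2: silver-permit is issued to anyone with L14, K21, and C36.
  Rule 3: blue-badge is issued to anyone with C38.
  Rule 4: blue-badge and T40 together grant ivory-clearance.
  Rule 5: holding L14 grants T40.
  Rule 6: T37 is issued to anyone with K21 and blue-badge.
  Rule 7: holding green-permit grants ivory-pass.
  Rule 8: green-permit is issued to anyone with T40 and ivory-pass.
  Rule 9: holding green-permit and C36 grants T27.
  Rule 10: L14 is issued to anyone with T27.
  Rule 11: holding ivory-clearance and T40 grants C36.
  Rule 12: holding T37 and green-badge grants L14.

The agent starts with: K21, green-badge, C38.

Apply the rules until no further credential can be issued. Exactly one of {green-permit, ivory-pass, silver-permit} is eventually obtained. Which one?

silver-permit

Holding C38 grants blue-badge (Rule 3).
Holding K21 and blue-badge grants T37 (Rule 6).
Holding T37 and green-badge grants L14 (Rule 12).
Holding L14 grants T40 (Rule 5).
Holding blue-badge and T40 grants ivory-clearance (Rule 4).
Holding ivory-clearance and T40 grants C36 (Rule 11).
Holding L14, K21, and C36 grants silver-permit (Rule 2).
ivory-pass would need green-permit (Rule 7), but green-permit is never granted. green-permit would need T40 and ivory-pass (Rule 8), but ivory-pass is never granted.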